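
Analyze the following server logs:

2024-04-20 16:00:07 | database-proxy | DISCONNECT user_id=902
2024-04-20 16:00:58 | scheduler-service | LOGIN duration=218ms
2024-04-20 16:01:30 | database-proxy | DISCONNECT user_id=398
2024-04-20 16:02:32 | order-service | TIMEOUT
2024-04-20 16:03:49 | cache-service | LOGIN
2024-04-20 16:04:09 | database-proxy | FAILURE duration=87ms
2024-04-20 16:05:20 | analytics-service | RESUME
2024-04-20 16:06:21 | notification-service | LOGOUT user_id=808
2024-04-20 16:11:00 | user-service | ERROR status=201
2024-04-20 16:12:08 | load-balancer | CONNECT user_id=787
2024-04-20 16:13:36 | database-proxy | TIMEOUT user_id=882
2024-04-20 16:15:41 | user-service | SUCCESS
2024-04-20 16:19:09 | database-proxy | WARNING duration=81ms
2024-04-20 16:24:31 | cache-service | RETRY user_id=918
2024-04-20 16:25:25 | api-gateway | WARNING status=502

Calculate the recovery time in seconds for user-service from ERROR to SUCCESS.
281

To calculate recovery time:

1. Find ERROR event for user-service: 2024-04-20 16:11:00
2. Find next SUCCESS event for user-service: 2024-04-20 16:15:41
3. Recovery time: 2024-04-20 16:15:41 - 2024-04-20 16:11:00 = 281 seconds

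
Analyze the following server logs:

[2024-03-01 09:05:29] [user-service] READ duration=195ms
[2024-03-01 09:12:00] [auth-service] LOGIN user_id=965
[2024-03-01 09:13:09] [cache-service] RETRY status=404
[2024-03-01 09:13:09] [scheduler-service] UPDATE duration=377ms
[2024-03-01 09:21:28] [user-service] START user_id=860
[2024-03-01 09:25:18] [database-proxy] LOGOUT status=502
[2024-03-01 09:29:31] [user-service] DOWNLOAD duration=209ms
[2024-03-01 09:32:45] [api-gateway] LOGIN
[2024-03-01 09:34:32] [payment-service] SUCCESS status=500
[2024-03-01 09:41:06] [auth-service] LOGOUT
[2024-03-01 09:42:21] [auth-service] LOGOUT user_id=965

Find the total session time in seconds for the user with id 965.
1821

To calculate session duration:

1. Find LOGIN event for user_id=965: 2024-03-01 09:12:00
2. Find LOGOUT event for user_id=965: 2024-03-01 09:42:21
3. Session duration: 2024-03-01 09:42:21 - 2024-03-01 09:12:00 = 1821 seconds (30 minutes)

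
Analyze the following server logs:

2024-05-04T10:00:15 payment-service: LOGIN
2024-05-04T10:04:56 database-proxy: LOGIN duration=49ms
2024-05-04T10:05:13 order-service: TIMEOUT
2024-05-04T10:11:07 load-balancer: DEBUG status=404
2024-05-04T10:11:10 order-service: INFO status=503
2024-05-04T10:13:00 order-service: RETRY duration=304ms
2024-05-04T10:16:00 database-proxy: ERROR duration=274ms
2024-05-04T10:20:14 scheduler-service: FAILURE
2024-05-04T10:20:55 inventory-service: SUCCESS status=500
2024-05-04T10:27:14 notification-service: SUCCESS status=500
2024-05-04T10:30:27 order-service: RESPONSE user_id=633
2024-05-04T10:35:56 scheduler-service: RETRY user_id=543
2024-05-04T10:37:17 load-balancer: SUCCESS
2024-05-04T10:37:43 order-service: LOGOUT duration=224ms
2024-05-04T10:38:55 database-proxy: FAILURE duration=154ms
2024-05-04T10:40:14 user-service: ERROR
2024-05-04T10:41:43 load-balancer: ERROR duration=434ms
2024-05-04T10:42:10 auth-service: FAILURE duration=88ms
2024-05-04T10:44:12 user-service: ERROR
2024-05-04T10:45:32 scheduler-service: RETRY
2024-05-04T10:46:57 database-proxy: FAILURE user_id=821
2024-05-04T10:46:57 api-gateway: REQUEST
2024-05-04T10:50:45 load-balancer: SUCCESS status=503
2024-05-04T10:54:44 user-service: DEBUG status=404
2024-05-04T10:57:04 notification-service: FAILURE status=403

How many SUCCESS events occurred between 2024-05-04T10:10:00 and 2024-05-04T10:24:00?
1

To count events in the time window:

1. Window boundaries: 2024-05-04T10:10:00 to 2024-05-04T10:24:00
2. Filter for SUCCESS events within this window
3. Count matching events: 1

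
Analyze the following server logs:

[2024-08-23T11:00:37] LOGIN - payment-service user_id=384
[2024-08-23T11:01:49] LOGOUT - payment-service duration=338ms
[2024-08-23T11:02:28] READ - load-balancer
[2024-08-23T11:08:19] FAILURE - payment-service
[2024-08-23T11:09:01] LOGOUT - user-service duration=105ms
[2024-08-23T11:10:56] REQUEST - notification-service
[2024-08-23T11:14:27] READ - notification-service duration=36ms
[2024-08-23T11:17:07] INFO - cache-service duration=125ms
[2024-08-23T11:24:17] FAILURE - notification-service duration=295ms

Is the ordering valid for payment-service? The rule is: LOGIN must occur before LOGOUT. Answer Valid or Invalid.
Valid

To validate ordering:

1. Required order: LOGIN → LOGOUT
2. Rule: LOGIN must occur before LOGOUT
3. Check actual order of events for payment-service
4. Result: Valid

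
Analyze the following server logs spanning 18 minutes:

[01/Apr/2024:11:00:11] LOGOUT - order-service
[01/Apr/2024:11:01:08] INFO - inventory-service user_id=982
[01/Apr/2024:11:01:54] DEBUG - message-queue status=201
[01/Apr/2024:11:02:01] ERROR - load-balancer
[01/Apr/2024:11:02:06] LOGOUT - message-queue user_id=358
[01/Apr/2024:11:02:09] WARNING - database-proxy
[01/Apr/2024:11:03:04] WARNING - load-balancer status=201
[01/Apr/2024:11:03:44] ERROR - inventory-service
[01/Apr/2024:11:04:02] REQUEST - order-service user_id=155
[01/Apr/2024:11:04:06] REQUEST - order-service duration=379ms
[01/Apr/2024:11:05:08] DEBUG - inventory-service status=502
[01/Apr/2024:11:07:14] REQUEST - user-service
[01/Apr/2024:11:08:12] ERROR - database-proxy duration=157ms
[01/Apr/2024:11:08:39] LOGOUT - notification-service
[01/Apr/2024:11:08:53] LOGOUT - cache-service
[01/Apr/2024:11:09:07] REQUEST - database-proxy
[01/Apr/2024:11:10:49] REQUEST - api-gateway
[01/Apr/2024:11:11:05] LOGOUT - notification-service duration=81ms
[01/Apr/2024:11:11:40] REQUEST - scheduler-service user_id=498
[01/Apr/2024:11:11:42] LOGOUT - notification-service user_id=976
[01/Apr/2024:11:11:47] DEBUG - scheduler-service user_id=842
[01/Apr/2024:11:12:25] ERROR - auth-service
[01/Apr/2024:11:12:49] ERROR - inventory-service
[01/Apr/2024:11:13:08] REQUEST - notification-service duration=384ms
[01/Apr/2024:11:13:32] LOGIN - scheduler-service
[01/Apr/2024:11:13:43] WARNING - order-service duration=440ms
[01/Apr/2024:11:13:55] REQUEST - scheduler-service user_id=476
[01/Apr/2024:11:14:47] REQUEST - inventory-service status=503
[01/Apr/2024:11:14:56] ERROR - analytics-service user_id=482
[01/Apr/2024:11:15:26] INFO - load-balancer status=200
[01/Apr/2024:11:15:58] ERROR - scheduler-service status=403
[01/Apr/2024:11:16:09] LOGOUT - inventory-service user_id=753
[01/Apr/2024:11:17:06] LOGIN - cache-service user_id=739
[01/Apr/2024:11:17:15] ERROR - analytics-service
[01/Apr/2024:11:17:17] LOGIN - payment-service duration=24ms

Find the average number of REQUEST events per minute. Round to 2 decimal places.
0.5

To calculate the rate:

1. Count total REQUEST events: 9
2. Total time period: 18 minutes
3. Rate = 9 / 18 = 0.5 events per minute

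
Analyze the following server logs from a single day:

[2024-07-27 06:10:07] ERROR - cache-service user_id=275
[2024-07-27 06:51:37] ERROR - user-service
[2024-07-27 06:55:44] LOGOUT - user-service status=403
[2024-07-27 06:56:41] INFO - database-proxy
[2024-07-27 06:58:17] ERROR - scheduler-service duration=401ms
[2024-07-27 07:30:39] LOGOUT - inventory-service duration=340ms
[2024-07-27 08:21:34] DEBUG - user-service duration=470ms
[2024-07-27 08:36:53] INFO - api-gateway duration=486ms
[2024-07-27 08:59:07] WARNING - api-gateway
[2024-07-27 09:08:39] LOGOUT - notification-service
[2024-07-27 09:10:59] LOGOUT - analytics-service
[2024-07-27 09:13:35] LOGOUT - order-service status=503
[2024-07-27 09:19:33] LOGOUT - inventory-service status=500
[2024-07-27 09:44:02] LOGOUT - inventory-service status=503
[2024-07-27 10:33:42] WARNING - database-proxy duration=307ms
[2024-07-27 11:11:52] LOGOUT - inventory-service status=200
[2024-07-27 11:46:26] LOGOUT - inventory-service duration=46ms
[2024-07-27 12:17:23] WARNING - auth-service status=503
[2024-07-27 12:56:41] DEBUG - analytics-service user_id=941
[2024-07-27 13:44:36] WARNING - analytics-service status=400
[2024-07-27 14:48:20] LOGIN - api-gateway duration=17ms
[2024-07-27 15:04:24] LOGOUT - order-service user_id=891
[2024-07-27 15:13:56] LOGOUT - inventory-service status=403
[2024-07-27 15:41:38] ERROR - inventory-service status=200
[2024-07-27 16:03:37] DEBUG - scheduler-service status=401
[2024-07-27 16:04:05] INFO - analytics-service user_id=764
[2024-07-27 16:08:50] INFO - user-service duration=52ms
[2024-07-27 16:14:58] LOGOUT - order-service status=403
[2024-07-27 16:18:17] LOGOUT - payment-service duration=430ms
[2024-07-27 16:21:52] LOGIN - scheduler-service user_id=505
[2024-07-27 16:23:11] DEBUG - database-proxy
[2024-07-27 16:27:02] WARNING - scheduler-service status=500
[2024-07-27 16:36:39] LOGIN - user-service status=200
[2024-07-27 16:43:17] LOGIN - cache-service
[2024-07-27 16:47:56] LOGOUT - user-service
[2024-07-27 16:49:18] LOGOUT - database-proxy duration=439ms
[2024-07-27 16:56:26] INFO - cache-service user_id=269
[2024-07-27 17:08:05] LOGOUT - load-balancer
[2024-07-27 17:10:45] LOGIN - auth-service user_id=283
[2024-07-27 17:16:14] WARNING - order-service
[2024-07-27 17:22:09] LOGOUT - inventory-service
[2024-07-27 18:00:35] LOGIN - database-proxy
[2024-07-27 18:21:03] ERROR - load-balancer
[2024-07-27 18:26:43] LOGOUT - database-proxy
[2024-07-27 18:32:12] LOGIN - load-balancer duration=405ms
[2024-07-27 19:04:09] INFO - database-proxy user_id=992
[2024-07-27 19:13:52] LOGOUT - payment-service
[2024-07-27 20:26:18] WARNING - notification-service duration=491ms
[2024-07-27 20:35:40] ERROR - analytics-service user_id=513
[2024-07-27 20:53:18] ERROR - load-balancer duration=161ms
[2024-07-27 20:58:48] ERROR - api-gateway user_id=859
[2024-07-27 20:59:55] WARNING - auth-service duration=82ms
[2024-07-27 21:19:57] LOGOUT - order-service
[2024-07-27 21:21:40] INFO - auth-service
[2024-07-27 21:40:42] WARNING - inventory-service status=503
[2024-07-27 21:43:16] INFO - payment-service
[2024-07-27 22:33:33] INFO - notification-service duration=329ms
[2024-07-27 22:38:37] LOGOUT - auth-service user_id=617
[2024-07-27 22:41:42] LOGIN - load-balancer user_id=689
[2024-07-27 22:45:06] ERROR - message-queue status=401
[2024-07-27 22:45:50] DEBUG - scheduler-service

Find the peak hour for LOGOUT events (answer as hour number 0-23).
9

To find the peak hour:

1. Group all LOGOUT events by hour
2. Count events in each hour
3. Find hour with maximum count
4. Peak hour: 9 (with 5 events)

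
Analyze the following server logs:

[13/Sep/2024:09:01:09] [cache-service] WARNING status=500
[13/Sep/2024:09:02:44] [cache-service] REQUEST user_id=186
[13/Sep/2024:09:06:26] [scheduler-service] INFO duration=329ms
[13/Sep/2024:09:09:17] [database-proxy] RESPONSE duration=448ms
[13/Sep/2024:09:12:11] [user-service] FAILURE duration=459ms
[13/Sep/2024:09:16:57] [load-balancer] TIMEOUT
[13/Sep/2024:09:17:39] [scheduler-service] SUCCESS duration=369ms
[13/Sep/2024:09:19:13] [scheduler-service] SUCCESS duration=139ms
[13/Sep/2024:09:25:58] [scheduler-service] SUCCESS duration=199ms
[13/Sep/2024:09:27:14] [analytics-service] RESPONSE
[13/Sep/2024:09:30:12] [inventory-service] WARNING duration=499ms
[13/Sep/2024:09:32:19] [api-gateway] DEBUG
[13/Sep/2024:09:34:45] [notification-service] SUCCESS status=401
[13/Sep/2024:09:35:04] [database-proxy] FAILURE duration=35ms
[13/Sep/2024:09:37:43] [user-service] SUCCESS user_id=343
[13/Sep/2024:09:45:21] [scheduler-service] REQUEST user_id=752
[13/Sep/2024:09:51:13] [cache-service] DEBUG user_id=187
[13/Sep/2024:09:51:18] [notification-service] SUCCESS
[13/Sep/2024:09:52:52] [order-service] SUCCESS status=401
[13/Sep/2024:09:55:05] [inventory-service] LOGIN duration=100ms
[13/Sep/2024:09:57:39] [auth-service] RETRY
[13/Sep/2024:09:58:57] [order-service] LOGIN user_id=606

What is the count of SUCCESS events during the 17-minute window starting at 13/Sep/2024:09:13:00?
3

To count events in the time window:

1. Window boundaries: 13/Sep/2024:09:13:00 to 13/Sep/2024:09:30:00
2. Filter for SUCCESS events within this window
3. Count matching events: 3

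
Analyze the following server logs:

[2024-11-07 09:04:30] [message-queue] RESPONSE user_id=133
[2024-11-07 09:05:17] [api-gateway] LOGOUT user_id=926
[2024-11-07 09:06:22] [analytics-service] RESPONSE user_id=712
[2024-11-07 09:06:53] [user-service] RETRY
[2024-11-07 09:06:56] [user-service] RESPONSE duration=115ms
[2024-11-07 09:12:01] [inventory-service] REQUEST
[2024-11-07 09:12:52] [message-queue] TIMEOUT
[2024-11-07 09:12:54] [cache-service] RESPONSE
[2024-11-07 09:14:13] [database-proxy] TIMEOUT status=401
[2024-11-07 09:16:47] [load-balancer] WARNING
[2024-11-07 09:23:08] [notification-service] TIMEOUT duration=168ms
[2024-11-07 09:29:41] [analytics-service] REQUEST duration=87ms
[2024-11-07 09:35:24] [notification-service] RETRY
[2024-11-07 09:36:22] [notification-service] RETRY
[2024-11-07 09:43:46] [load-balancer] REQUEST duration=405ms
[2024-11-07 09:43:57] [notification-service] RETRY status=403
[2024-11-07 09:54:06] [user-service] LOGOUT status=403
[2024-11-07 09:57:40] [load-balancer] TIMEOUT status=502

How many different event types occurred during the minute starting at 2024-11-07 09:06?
2

To count unique event types:

1. Filter events in the minute starting at 2024-11-07 09:06
2. Extract event types from matching entries
3. Count unique types: 2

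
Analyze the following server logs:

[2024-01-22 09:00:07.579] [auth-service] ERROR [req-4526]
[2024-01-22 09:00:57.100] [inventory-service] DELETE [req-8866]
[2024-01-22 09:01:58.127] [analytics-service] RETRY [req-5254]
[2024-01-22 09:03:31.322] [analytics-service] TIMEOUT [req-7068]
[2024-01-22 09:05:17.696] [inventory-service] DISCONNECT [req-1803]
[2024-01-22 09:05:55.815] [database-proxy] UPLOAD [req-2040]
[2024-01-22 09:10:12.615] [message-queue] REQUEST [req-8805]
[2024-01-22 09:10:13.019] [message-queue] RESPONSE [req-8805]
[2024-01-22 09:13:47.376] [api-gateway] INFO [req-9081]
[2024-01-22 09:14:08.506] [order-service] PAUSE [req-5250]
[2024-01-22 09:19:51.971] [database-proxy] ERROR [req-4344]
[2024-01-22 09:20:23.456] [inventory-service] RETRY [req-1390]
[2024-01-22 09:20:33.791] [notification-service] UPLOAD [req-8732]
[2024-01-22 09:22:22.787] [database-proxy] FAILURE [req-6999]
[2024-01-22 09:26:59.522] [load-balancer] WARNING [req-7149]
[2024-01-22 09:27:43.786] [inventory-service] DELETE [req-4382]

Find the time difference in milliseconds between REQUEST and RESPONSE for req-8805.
404

To calculate latency:

1. Find REQUEST with id req-8805: 2024-01-22 09:10:12.615
2. Find RESPONSE with id req-8805: 2024-01-22 09:10:13.019
3. Latency: 2024-01-22 09:10:13.019 - 2024-01-22 09:10:12.615 = 404ms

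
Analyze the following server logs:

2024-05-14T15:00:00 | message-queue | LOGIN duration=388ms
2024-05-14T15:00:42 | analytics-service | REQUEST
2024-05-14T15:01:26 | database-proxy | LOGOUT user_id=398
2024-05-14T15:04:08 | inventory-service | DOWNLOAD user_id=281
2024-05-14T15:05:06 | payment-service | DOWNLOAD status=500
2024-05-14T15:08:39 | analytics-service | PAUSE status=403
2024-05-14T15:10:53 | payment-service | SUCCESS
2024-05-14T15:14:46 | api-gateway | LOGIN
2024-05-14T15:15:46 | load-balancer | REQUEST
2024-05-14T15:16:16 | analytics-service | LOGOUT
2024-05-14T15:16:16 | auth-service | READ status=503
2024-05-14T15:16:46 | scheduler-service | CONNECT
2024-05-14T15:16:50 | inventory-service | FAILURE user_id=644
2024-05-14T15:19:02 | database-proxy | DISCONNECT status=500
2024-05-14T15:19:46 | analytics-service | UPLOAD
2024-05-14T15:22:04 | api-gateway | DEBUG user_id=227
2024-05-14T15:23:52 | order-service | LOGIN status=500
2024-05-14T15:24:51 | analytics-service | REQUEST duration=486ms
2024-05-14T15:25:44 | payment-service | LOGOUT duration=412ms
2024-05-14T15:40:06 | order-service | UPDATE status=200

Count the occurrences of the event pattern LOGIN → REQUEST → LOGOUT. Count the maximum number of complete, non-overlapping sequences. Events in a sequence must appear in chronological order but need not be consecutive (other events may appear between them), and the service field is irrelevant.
3

To count sequences:

1. Look for pattern: LOGIN → REQUEST → LOGOUT
2. Greedily scan the log in chronological order, matching each sequence element in turn (ignoring service)
3. Each time the full pattern completes, increment the count and restart matching from the next event
4. Complete non-overlapping sequences found: 3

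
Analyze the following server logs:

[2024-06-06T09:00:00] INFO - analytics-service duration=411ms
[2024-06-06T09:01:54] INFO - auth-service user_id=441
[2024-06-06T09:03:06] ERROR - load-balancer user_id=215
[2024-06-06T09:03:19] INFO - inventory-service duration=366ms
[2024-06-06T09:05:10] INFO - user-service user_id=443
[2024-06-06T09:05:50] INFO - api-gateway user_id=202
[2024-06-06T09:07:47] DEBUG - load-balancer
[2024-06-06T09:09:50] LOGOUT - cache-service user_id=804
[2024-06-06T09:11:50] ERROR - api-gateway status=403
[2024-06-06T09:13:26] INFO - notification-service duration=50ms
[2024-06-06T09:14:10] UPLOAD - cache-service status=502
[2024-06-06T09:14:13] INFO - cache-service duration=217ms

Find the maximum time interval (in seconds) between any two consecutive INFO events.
456

To find the longest gap:

1. Extract all INFO events in chronological order
2. Calculate time differences between consecutive events
3. Find the maximum difference
4. Longest gap: 456 seconds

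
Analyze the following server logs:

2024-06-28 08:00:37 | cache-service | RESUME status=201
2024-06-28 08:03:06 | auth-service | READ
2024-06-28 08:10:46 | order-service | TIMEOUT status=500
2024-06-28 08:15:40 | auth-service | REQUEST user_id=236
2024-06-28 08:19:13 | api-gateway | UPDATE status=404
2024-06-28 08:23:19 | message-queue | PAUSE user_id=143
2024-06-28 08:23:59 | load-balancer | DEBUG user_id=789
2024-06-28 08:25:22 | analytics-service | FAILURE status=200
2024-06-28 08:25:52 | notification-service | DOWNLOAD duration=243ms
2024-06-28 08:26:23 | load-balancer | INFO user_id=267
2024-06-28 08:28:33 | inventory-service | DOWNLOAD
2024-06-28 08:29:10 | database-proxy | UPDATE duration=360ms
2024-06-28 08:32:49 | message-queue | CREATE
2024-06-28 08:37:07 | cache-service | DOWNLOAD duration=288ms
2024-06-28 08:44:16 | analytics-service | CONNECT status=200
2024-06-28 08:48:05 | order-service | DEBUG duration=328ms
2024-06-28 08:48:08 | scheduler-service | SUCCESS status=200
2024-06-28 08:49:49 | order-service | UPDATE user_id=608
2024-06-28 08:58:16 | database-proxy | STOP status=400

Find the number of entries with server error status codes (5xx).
1

To find matching entries:

1. Pattern to match: server error status codes (5xx)
2. Scan each log entry for the pattern
3. Count matches: 1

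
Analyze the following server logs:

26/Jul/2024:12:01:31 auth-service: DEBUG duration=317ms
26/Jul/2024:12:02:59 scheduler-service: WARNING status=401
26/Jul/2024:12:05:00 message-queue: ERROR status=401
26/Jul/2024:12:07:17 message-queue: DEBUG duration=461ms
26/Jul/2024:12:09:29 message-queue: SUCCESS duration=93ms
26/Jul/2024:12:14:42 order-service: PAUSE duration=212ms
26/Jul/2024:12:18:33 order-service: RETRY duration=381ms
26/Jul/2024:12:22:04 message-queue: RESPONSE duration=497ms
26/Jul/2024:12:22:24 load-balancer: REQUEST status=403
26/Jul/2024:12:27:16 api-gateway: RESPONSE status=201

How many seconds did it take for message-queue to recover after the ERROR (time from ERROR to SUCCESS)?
269

To calculate recovery time:

1. Find ERROR event for message-queue: 26/Jul/2024:12:05:00
2. Find next SUCCESS event for message-queue: 26/Jul/2024:12:09:29
3. Recovery time: 26/Jul/2024:12:09:29 - 26/Jul/2024:12:05:00 = 269 seconds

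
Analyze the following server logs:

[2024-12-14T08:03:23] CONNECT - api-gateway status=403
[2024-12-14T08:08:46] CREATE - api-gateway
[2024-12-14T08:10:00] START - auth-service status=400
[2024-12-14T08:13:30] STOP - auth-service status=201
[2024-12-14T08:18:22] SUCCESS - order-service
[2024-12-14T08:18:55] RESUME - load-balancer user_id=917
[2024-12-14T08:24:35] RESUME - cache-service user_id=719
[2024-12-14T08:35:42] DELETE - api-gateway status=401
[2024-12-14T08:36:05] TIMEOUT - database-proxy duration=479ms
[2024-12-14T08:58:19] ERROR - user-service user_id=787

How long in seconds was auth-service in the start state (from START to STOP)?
210

To calculate state duration:

1. Find START event for auth-service: 2024-12-14T08:10:00
2. Find STOP event for auth-service: 2024-12-14T08:13:30
3. Calculate duration: 2024-12-14T08:13:30 - 2024-12-14T08:10:00 = 210 seconds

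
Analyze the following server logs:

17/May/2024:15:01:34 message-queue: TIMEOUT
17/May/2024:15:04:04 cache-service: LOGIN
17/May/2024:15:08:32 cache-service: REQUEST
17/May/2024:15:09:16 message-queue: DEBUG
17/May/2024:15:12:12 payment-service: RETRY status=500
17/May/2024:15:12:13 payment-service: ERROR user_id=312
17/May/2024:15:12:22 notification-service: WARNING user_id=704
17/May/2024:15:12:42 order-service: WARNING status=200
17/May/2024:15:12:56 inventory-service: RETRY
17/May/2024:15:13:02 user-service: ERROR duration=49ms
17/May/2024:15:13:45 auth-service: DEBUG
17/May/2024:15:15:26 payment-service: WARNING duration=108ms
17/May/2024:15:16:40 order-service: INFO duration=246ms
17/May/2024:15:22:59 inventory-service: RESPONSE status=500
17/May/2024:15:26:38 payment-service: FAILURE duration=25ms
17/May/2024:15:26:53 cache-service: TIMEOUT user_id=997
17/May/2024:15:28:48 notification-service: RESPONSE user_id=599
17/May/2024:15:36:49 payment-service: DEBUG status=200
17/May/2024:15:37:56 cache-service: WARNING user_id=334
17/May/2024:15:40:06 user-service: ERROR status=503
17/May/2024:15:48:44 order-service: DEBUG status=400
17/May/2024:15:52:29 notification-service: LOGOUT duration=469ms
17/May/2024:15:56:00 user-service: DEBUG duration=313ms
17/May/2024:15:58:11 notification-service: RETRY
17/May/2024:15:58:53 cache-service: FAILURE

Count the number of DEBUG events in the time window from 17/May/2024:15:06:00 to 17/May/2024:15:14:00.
2

To count events in the time window:

1. Window boundaries: 17/May/2024:15:06:00 to 17/May/2024:15:14:00
2. Filter for DEBUG events within this window
3. Count matching events: 2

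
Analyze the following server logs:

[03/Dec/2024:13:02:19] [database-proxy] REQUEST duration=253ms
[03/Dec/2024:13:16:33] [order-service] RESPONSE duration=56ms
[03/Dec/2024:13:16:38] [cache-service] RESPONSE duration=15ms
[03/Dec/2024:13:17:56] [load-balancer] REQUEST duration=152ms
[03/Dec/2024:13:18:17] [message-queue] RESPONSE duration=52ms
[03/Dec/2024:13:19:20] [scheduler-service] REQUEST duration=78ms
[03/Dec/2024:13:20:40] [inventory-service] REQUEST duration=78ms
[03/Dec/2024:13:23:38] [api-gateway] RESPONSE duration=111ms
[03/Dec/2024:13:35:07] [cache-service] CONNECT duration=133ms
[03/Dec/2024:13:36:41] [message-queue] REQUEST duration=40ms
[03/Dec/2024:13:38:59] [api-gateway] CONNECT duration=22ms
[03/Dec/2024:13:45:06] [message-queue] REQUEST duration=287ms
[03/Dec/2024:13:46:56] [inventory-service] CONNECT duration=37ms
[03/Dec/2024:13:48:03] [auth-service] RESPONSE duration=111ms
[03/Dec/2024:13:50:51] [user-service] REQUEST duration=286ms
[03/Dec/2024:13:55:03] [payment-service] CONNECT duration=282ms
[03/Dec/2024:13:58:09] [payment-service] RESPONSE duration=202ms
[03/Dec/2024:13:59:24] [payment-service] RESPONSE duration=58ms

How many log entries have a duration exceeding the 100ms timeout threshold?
9

To count timeouts:

1. Threshold: 100ms
2. Extract duration from each log entry
3. Count entries where duration > 100
4. Timeout count: 9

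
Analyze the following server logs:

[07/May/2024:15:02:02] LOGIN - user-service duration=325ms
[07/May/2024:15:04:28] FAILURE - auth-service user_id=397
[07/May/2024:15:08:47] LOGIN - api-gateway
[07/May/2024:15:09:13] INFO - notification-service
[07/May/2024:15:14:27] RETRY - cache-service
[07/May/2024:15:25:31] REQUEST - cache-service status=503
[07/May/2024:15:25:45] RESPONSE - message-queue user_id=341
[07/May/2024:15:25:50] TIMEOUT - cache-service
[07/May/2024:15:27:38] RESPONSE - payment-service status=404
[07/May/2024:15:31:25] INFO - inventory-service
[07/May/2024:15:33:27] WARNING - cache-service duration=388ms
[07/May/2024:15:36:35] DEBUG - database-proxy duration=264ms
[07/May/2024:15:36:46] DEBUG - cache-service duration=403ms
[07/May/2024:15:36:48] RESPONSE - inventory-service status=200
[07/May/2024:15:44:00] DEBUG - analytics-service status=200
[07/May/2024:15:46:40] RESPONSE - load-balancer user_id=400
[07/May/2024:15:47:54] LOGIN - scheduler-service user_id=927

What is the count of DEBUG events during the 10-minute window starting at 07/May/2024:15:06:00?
0

To count events in the time window:

1. Window boundaries: 07/May/2024:15:06:00 to 07/May/2024:15:16:00
2. Filter for DEBUG events within this window
3. Count matching events: 0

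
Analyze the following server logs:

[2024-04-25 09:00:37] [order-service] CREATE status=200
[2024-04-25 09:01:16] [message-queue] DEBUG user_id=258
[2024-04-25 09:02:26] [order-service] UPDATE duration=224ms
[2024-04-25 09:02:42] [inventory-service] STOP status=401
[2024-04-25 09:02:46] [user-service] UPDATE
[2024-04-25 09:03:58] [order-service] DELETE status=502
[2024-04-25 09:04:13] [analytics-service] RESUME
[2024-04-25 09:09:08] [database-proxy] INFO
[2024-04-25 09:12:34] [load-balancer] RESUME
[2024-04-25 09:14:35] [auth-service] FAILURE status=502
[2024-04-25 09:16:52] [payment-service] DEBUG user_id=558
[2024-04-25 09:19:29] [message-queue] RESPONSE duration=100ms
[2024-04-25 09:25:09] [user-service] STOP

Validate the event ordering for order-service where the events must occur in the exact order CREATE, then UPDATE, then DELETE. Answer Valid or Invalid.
Valid

To validate ordering:

1. Required order: CREATE → UPDATE → DELETE
2. Rule: the events must occur in the exact order CREATE, then UPDATE, then DELETE
3. Check actual order of events for order-service
4. Result: Valid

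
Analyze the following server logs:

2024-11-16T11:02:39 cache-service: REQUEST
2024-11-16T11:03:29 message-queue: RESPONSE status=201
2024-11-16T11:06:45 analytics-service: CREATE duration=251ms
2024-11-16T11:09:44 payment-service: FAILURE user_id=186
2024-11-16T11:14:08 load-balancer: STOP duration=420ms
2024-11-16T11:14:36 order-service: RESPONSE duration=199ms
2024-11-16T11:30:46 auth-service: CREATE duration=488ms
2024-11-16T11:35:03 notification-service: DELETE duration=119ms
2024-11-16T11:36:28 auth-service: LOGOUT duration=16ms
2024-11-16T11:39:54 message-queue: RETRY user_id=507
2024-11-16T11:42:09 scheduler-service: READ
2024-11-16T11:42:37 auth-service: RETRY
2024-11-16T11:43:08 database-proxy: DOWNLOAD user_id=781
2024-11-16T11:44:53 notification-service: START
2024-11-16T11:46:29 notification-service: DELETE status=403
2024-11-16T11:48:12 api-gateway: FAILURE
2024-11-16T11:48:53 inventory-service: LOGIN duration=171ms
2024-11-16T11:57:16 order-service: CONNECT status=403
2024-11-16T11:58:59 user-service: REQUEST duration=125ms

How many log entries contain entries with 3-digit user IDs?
3

To find matching entries:

1. Pattern to match: entries with 3-digit user IDs
2. Scan each log entry for the pattern
3. Count matches: 3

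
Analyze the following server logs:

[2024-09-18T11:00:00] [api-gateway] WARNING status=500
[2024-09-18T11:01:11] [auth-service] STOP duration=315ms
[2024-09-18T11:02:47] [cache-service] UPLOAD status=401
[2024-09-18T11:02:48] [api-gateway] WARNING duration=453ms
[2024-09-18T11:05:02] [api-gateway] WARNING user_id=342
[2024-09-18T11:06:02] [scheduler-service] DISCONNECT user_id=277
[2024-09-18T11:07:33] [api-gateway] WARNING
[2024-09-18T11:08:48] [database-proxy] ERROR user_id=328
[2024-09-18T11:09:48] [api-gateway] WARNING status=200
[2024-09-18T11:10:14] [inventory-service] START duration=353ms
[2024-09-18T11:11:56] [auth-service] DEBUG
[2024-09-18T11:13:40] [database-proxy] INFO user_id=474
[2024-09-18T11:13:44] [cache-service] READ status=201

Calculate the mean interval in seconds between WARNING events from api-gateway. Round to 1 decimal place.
147.0

To calculate average interval:

1. Find all WARNING events for api-gateway in order
2. Calculate time gaps between consecutive events
3. Compute mean of gaps: 588 / 4 = 147.0 seconds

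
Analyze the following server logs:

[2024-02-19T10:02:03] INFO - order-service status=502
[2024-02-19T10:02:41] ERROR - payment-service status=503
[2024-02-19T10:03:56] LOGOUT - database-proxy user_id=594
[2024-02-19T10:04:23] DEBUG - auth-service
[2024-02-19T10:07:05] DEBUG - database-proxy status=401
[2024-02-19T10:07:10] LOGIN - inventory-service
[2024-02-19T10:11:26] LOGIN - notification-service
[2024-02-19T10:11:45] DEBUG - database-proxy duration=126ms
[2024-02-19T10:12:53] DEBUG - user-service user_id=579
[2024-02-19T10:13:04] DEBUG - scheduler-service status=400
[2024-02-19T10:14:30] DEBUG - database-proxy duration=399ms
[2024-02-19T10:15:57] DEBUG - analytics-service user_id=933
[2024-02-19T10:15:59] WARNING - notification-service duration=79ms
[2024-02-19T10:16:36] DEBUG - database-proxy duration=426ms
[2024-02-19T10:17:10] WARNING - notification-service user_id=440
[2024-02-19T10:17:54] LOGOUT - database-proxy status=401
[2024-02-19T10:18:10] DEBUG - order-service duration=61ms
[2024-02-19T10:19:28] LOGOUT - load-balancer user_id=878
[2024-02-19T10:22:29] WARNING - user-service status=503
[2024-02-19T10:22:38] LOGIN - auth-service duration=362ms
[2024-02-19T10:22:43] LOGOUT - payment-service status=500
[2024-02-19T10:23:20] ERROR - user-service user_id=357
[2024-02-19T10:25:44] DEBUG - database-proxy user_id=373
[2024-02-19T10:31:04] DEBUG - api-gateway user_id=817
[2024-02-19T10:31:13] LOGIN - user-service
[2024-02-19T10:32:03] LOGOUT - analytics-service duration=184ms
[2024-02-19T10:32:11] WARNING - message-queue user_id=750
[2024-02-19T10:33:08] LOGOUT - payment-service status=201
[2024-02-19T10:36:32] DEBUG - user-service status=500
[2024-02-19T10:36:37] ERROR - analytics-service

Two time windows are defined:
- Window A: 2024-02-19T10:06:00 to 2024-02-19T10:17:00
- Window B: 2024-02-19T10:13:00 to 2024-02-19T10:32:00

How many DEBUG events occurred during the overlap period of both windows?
4

To find overlap events:

1. Window A: 2024-02-19T10:06:00 to 2024-02-19T10:17:00
2. Window B: 2024-02-19T10:13:00 to 2024-02-19T10:32:00
3. Overlap period: 2024-02-19T10:13:00 to 2024-02-19T10:17:00
4. Count DEBUG events in overlap: 4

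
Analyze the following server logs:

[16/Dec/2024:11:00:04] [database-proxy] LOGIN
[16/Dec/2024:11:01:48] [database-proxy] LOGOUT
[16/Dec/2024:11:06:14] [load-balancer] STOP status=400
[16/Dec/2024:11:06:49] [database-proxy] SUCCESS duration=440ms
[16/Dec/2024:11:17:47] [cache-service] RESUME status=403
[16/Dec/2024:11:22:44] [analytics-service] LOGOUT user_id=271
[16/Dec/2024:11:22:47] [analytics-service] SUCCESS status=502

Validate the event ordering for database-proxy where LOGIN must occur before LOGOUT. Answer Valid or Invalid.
Valid

To validate ordering:

1. Required order: LOGIN → LOGOUT
2. Rule: LOGIN must occur before LOGOUT
3. Check actual order of events for database-proxy
4. Result: Valid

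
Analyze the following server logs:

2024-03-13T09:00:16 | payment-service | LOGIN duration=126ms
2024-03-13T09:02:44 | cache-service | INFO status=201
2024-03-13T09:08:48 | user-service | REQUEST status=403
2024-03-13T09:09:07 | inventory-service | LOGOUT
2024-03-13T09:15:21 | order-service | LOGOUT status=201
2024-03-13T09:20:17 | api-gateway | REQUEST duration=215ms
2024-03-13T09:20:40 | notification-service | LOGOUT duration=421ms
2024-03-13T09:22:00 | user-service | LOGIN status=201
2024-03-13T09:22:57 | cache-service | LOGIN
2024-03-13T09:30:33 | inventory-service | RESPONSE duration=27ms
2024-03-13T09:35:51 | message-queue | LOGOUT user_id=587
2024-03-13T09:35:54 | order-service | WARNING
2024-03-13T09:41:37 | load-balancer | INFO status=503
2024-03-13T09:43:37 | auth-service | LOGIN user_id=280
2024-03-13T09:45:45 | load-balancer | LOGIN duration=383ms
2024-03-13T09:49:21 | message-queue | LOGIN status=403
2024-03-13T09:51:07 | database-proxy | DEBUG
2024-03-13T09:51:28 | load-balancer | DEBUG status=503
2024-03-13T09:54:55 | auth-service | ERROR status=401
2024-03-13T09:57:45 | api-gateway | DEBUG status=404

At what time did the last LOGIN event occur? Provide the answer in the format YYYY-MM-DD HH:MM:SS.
2024-03-13 09:49:21

To find the last event:

1. Filter for all LOGIN events
2. Sort by timestamp
3. Select the last one
4. Timestamp: 2024-03-13 09:49:21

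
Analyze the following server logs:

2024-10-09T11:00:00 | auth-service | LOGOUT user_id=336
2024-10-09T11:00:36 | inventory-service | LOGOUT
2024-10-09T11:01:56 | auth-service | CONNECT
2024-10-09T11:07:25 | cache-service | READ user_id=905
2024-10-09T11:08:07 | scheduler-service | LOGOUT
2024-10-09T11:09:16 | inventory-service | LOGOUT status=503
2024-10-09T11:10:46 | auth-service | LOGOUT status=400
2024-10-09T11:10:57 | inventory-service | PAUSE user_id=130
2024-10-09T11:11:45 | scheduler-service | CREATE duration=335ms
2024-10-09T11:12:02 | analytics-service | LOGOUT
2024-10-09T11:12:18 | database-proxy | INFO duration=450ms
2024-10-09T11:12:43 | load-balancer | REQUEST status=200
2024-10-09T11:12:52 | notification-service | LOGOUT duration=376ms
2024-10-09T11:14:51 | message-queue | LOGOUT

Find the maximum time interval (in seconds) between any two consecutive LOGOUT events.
451

To find the longest gap:

1. Extract all LOGOUT events in chronological order
2. Calculate time differences between consecutive events
3. Find the maximum difference
4. Longest gap: 451 seconds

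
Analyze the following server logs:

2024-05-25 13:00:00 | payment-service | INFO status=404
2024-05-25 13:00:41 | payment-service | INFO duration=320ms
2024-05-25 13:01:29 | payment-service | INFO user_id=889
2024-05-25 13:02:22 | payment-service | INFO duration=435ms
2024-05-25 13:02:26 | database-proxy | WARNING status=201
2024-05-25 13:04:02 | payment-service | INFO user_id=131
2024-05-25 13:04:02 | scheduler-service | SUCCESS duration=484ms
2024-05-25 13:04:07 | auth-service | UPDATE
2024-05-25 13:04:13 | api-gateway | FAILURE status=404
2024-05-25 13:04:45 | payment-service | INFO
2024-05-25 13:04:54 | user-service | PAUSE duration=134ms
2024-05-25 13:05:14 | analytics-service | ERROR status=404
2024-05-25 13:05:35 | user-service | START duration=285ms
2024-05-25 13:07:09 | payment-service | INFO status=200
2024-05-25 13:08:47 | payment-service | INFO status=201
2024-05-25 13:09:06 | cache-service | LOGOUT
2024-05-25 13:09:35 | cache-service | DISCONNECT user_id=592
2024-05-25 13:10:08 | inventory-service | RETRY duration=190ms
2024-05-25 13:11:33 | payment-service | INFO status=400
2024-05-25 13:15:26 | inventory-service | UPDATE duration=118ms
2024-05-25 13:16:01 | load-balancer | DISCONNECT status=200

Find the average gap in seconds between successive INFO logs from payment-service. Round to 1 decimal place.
86.6

To calculate average interval:

1. Find all INFO events for payment-service in order
2. Calculate time gaps between consecutive events
3. Compute mean of gaps: 693 / 8 = 86.6 seconds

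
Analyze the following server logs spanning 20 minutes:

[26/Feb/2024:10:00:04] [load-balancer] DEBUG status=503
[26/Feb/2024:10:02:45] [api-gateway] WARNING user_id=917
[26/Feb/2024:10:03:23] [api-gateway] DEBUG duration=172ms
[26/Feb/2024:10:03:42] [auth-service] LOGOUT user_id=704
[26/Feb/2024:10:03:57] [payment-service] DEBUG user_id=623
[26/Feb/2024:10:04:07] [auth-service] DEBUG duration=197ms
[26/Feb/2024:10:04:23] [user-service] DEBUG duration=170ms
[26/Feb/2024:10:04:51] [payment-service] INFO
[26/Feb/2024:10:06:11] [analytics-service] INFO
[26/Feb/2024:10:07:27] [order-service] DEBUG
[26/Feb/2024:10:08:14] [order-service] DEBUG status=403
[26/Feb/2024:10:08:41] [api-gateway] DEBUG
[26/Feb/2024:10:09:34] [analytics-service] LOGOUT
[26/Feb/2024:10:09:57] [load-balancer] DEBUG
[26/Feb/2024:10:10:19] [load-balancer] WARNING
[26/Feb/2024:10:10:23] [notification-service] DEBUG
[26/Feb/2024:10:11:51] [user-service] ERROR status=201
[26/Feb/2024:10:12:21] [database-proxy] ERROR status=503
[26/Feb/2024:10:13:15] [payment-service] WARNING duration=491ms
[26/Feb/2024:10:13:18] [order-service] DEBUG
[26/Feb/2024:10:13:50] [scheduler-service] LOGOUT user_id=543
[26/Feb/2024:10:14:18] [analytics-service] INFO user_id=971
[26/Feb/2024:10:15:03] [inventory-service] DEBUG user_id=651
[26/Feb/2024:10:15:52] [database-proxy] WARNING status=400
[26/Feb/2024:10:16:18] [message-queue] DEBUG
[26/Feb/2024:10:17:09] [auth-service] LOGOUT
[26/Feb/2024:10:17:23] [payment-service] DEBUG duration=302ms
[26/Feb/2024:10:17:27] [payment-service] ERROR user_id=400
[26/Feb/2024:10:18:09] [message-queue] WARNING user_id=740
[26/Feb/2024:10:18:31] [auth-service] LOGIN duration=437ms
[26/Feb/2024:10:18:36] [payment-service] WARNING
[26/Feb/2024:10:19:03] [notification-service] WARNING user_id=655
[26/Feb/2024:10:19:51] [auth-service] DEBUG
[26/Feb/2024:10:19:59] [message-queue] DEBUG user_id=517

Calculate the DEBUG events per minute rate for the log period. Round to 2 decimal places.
0.8

To calculate the rate:

1. Count total DEBUG events: 16
2. Total time period: 20 minutes
3. Rate = 16 / 20 = 0.8 events per minute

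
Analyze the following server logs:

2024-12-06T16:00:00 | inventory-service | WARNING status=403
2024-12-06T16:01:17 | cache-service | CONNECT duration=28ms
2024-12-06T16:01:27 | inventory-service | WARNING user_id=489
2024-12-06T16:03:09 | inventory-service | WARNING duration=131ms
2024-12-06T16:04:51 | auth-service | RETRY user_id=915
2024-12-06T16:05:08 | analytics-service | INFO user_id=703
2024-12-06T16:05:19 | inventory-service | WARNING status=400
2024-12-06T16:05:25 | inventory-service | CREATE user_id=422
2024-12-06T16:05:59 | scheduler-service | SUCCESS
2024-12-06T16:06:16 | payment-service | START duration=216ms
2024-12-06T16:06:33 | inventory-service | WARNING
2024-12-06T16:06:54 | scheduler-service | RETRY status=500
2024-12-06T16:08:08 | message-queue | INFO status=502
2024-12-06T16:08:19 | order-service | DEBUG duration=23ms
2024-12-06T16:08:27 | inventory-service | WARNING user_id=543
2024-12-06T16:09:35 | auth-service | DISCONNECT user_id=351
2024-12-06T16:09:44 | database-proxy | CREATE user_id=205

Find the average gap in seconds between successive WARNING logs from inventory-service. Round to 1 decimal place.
101.4

To calculate average interval:

1. Find all WARNING events for inventory-service in order
2. Calculate time gaps between consecutive events
3. Compute mean of gaps: 507 / 5 = 101.4 seconds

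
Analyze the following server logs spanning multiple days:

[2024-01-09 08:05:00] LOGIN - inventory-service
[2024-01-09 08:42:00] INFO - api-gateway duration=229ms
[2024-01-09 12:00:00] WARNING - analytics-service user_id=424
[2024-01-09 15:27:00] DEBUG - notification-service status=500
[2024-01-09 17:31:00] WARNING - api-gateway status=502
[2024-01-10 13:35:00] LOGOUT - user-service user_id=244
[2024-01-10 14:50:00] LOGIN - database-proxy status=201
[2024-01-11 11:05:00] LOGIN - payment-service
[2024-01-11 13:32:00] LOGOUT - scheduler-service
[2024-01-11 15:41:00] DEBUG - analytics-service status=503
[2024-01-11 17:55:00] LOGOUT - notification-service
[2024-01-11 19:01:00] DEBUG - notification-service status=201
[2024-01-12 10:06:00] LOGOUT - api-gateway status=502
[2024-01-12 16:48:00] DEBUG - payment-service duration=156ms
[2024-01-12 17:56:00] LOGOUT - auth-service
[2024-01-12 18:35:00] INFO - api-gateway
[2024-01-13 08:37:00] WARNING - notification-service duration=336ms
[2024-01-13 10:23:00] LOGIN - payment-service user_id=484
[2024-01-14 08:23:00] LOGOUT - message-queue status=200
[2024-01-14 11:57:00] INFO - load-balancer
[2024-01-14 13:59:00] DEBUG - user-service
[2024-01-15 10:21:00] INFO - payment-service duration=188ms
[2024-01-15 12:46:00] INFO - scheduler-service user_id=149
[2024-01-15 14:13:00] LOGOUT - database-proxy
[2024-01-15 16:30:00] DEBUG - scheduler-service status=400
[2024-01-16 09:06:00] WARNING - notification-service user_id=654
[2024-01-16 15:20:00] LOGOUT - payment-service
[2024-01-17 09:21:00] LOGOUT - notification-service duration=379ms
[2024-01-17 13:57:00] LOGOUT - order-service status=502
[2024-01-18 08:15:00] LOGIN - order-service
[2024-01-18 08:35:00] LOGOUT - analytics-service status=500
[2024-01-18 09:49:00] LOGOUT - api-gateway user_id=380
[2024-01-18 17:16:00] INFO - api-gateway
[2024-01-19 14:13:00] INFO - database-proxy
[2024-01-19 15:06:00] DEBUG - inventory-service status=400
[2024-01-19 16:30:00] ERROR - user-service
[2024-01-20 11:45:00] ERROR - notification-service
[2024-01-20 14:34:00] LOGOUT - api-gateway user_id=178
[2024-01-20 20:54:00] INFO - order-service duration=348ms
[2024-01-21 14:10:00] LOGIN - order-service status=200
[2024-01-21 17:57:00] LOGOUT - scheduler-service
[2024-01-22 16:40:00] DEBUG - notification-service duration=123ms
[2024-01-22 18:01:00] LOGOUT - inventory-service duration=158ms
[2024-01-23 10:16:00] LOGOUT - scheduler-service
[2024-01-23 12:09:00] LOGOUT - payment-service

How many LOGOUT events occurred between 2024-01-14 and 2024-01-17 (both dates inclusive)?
5

To filter by date range:

1. Date range: 2024-01-14 through 2024-01-17, both dates inclusive
2. Filter for LOGOUT events whose date falls in this range
3. Count matching events: 5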